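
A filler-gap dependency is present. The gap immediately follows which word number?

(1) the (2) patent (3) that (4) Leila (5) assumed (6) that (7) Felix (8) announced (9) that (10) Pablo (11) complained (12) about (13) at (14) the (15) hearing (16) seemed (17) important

12

The displaced element is "the patent" (word 2).
It is linked across 2 clause boundaries (that → that).
It functions as the object of the preposition "about" of "complained", so the gap sits immediately after word 12 ("about").
Base order: Leila assumed that Felix announced that Pablo complained about the patent at the hearing.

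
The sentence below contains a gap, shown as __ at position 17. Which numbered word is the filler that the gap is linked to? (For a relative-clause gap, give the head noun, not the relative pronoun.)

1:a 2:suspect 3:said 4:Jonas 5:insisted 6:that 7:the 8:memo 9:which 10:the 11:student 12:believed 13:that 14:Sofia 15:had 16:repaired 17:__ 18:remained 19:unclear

8

The gap at 17 is the object of "repaired", inside a relative clause.
The relative pronoun is "which" (word 9); it is bound by the head noun immediately before it.
Its filler is the head noun "memo", at word 8.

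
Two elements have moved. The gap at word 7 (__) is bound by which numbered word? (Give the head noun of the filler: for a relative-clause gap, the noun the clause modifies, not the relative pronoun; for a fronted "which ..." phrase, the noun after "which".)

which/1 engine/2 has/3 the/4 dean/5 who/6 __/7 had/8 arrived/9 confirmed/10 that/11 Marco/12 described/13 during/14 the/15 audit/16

The marked gap is inside the relative clause, the subject of "arrived".
Its filler is the head noun "dean" (via "who"), at word 5.
(The other dependency links word 2 to a gap after word 13.)

5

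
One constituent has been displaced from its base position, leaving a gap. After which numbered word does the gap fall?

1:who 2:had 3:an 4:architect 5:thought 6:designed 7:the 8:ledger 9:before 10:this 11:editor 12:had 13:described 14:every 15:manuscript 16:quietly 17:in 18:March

5

The displaced element is "who" (word 1).
It is linked across 1 clause boundary (Ø).
It functions as the subject of "designed", so the gap sits immediately after word 5 ("thought").
Base order: An architect had thought that who designed the ledger before this editor had described every manuscript quietly in March.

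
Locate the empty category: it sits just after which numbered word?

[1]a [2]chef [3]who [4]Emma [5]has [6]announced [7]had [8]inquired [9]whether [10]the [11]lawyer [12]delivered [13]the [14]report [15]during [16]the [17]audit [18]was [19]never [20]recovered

6

The displaced element is "a chef" (word 2).
It is linked across 1 clause boundary (Ø).
It functions as the subject of "inquired", so the gap sits immediately after word 6 ("announced").
Base order: Emma has announced that a chef had inquired whether the lawyer delivered the report during the audit.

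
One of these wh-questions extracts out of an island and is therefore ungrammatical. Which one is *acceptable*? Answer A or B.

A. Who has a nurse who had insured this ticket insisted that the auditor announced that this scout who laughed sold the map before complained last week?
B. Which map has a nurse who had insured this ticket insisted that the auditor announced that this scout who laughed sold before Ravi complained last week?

B

In A, the wh-phrase is extracted from inside an adjunct island (introduced by "before"), which blocks movement.
In B, the extraction path crosses only that-complement boundaries, which are transparent.
So B is grammatical.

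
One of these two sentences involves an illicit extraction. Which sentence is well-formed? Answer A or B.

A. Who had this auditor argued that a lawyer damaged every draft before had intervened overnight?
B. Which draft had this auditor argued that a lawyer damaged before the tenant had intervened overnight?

In A, the wh-phrase is extracted from inside an adjunct island (introduced by "before"), which blocks movement.
In B, the extraction path crosses only that-complement boundaries, which are transparent.
So B is grammatical.

B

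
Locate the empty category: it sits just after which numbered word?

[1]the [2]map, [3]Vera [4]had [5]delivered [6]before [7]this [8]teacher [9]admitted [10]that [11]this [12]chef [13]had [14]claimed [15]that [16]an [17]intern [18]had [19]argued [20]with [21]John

The displaced element is "the map" (word 2).
It functions as the direct object of "delivered", so the gap sits immediately after word 5 ("delivered").
Base order: Vera had delivered the map before this teacher admitted that this chef had claimed that an intern had argued with John.

5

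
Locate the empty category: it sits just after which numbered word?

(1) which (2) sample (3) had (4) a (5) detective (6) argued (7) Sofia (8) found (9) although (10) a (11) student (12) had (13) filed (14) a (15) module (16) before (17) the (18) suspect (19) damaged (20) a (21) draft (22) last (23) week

The displaced element is "which sample" (word 2).
It is linked across 1 clause boundary (Ø).
It functions as the direct object of "found", so the gap sits immediately after word 8 ("found").
Base order: A detective had argued Sofia found which sample although a student had filed a module before the suspect damaged a draft last week.

8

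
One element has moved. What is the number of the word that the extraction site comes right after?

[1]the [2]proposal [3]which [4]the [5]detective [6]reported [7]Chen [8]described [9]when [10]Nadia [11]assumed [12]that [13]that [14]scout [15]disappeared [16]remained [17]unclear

8

The displaced element is "the proposal" (word 2).
It is linked across 1 clause boundary (Ø).
It functions as the direct object of "described", so the gap sits immediately after word 8 ("described").
Base order: The detective reported Chen described the proposal when Nadia assumed that that scout disappeared.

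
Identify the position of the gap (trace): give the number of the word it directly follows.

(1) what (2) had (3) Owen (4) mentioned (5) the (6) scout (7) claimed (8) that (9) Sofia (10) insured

The displaced element is "what" (word 1).
It is linked across 2 clause boundaries (Ø → that).
It functions as the direct object of "insured", so the gap sits immediately after word 10 ("insured").
Base order: Owen had mentioned the scout claimed that Sofia insured what.

10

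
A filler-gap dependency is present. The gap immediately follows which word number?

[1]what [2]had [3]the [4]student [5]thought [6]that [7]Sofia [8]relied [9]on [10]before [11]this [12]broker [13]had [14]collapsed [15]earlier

The displaced element is "what" (word 1).
It is linked across 1 clause boundary (that).
It functions as the object of the preposition "on" of "relied", so the gap sits immediately after word 9 ("on").
Base order: The student had thought that Sofia relied on what before this broker had collapsed earlier.

9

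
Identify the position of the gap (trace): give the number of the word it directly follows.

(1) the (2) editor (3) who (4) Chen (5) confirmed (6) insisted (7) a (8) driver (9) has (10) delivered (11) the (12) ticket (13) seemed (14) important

5

The displaced element is "the editor" (word 2).
It is linked across 1 clause boundary (Ø).
It functions as the subject of "insisted", so the gap sits immediately after word 5 ("confirmed").
Base order: Chen confirmed the editor insisted a driver has delivered the ticket.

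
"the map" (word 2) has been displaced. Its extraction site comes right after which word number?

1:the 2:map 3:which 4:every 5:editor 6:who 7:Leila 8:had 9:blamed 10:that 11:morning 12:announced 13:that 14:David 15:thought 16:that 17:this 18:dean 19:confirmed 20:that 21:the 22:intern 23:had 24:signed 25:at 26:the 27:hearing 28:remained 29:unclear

24

The displaced element is "the map" (word 2).
It is linked across 3 clause boundaries (that → that → that).
It functions as the direct object of "signed", so the gap sits immediately after word 24 ("signed").
Base order: Every editor who Leila had blamed that morning announced that David thought that this dean confirmed that the intern had signed the map at the hearing.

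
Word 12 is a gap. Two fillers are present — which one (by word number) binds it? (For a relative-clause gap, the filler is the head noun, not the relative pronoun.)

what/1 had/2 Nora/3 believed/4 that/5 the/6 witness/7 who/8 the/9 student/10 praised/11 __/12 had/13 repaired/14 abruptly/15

7

The marked gap is inside the relative clause, the direct object of "praised".
Its filler is the head noun "witness" (via "who"), at word 7.
(The other dependency links word 1 to a gap after word 14.)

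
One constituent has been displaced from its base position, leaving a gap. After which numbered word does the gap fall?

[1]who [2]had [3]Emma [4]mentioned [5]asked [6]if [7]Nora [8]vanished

4

The displaced element is "who" (word 1).
It is linked across 1 clause boundary (Ø).
It functions as the subject of "asked", so the gap sits immediately after word 4 ("mentioned").
Base order: Emma had mentioned who asked if Nora vanished.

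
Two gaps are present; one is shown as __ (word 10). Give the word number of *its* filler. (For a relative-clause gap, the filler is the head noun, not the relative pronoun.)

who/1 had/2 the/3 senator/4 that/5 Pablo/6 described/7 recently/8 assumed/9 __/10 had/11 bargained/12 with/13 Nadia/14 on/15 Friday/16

1

The marked gap is the subject of "bargained".
Its filler is the fronted wh-phrase "who", at word 1.
(The other dependency links word 4 to a gap after word 7.)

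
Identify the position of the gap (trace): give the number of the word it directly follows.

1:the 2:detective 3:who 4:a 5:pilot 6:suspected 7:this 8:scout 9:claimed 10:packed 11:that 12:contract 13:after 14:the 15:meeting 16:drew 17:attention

9

The displaced element is "the detective" (word 2).
It is linked across 2 clause boundaries (Ø → Ø).
It functions as the subject of "packed", so the gap sits immediately after word 9 ("claimed").
Base order: A pilot suspected this scout claimed that the detective packed that contract after the meeting.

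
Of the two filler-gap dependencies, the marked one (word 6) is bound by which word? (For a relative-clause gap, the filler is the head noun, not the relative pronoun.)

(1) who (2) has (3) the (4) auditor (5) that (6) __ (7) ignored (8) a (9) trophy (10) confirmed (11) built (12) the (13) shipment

4

The marked gap is inside the relative clause, the subject of "ignored".
Its filler is the head noun "auditor" (via "that"), at word 4.
(The other dependency links word 1 to a gap after word 10.)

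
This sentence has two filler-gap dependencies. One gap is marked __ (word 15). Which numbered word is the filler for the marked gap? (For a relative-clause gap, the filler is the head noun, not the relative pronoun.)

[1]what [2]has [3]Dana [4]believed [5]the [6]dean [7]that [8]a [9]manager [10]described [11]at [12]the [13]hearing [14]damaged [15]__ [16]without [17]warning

1

The marked gap is the direct object of "damaged".
Its filler is the fronted wh-phrase "what", at word 1.
(The other dependency links word 6 to a gap after word 10.)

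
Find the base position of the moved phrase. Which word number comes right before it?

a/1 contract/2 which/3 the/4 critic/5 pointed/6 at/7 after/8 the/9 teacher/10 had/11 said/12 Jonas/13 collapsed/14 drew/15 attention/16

7

The displaced element is "a contract" (word 2).
It functions as the object of the preposition "at" of "pointed", so the gap sits immediately after word 7 ("at").
Base order: The critic pointed at a contract after the teacher had said Jonas collapsed.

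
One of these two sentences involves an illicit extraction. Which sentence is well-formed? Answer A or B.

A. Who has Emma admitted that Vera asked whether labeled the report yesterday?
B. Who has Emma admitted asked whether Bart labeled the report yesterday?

B

In A, the wh-phrase is extracted from inside a wh-island (introduced by "whether"), which blocks movement.
In B, the extraction path crosses only that-complement boundaries, which are transparent.
So B is grammatical.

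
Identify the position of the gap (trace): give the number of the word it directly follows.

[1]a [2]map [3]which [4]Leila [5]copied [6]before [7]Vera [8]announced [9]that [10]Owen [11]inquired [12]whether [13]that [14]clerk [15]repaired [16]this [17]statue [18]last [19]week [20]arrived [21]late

The displaced element is "a map" (word 2).
It functions as the direct object of "copied", so the gap sits immediately after word 5 ("copied").
Base order: Leila copied a map before Vera announced that Owen inquired whether that clerk repaired this statue last week.

5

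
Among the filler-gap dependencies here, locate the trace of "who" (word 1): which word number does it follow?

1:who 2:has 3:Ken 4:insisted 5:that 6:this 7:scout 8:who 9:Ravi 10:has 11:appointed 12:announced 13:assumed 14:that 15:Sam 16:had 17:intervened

The displaced element is "who" (word 1).
It is linked across 2 clause boundaries (that → Ø).
It functions as the subject of "assumed", so the gap sits immediately after word 12 ("announced").
Base order: Ken has insisted that this scout who Ravi has appointed announced that who assumed that Sam had intervened.

12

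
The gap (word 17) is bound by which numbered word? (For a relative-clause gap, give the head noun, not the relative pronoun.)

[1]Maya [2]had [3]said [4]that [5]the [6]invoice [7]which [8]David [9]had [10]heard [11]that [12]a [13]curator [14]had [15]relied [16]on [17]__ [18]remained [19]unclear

6

The gap at 17 is the prepositional object of "relied", inside a relative clause.
The relative pronoun is "which" (word 7); it is bound by the head noun immediately before it.
Its filler is the head noun "invoice", at word 6.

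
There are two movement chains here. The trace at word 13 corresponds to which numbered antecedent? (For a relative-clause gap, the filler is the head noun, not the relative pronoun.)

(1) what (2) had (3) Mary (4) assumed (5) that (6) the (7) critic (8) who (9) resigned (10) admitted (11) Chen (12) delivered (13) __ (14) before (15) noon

1

The marked gap is the direct object of "delivered".
Its filler is the fronted wh-phrase "what", at word 1.
(The other dependency links word 7 to a gap after word 8.)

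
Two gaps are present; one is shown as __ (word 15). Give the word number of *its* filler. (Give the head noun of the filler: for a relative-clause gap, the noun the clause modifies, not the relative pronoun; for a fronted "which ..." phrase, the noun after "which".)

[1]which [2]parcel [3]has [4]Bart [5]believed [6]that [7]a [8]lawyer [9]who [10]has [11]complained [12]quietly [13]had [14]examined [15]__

2

The marked gap is the direct object of "examined".
Its filler is the fronted wh-phrase "which parcel", at word 2.
(The other dependency links word 8 to a gap after word 9.)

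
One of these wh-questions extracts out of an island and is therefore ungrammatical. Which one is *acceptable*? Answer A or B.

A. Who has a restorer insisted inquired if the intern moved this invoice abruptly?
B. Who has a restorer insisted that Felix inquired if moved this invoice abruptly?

In B, the wh-phrase is extracted from inside a wh-island (introduced by "if"), which blocks movement.
In A, the extraction path crosses only that-complement boundaries, which are transparent.
So A is grammatical.

A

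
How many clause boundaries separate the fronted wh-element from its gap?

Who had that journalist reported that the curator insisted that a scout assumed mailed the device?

3

"who" is extracted from the subject of "mailed".
Boundaries crossed, outermost first: [that], [that], [Ø] — 3 in total.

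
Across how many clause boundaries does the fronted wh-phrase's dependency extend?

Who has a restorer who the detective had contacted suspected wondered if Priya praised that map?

"who" is extracted from the subject of "wondered".
Boundaries crossed, outermost first: [Ø] — 1 in total.

1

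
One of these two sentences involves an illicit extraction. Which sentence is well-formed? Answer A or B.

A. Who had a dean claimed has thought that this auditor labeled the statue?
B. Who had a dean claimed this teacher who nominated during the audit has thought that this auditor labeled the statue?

A

In B, the wh-phrase is extracted from inside a complex-NP island (relative clause) (introduced by "who"), which blocks movement.
In A, the extraction path crosses only that-complement boundaries, which are transparent.
So A is grammatical.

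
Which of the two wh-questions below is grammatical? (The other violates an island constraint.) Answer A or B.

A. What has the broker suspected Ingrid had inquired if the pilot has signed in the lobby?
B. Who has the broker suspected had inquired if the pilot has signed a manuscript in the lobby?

B

In A, the wh-phrase is extracted from inside a wh-island (introduced by "if"), which blocks movement.
In B, the extraction path crosses only that-complement boundaries, which are transparent.
So B is grammatical.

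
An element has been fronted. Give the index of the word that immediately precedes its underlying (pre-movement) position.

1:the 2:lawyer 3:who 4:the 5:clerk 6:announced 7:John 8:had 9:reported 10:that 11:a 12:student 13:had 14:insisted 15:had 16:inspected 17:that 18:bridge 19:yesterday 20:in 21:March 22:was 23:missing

The displaced element is "the lawyer" (word 2).
It is linked across 3 clause boundaries (Ø → that → Ø).
It functions as the subject of "inspected", so the gap sits immediately after word 14 ("insisted").
Base order: The clerk announced John had reported that a student had insisted that the lawyer had inspected that bridge yesterday in March.

14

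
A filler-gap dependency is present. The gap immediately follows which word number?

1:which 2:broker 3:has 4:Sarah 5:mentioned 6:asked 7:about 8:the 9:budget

5

The displaced element is "which broker" (word 2).
It is linked across 1 clause boundary (Ø).
It functions as the subject of "asked", so the gap sits immediately after word 5 ("mentioned").
Base order: Sarah has mentioned that which broker asked about the budget.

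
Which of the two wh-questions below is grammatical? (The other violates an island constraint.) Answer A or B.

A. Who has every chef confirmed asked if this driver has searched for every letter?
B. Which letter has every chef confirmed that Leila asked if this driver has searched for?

In B, the wh-phrase is extracted from inside a wh-island (introduced by "if"), which blocks movement.
In A, the extraction path crosses only that-complement boundaries, which are transparent.
So A is grammatical.

A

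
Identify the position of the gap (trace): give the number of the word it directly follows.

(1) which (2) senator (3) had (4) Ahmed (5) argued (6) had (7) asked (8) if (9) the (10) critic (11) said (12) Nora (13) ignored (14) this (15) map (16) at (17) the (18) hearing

The displaced element is "which senator" (word 2).
It is linked across 1 clause boundary (Ø).
It functions as the subject of "asked", so the gap sits immediately after word 5 ("argued").
Base order: Ahmed had argued that which senator had asked if the critic said Nora ignored this map at the hearing.

5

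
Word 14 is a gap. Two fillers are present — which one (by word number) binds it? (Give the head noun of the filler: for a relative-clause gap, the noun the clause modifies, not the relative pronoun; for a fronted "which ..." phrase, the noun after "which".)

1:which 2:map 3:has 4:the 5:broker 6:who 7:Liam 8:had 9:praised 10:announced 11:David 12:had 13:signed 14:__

2

The marked gap is the direct object of "signed".
Its filler is the fronted wh-phrase "which map", at word 2.
(The other dependency links word 5 to a gap after word 9.)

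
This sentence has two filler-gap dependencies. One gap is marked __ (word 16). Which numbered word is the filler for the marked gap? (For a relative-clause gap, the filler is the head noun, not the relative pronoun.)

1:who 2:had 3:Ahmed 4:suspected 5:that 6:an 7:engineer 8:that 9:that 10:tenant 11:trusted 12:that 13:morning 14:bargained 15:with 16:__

The marked gap is the object of the preposition "with" of "bargained".
Its filler is the fronted wh-phrase "who", at word 1.
(The other dependency links word 7 to a gap after word 11.)

1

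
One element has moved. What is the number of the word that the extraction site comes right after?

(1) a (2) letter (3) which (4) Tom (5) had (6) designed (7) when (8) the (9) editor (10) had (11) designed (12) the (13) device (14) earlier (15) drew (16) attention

6

The displaced element is "a letter" (word 2).
It functions as the direct object of "designed", so the gap sits immediately after word 6 ("designed").
Base order: Tom had designed a letter when the editor had designed the device earlier.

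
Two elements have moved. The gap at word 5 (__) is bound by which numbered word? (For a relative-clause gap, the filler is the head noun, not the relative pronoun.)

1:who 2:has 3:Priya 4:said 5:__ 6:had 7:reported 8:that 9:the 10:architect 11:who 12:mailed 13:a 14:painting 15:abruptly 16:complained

1

The marked gap is the subject of "reported".
Its filler is the fronted wh-phrase "who", at word 1.
(The other dependency links word 10 to a gap after word 11.)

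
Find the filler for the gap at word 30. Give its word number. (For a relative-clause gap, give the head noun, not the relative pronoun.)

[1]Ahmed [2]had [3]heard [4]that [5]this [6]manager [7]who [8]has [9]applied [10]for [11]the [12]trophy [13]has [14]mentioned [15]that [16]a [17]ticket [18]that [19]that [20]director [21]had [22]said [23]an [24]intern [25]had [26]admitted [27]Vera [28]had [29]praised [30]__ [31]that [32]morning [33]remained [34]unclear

The gap at 30 is the object of "praised", inside a relative clause.
The relative pronoun is "that" (word 18); it is bound by the head noun immediately before it.
Its filler is the head noun "ticket", at word 17.

17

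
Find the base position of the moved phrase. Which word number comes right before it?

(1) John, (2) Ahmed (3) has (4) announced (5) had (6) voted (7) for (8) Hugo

The displaced element is "John" (word 1).
It is linked across 1 clause boundary (Ø).
It functions as the subject of "voted", so the gap sits immediately after word 4 ("announced").
Base order: Ahmed has announced that John had voted for Hugo.

4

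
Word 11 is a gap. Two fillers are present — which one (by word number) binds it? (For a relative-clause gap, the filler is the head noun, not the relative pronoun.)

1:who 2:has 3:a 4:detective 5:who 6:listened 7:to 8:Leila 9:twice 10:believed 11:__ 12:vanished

1

The marked gap is the subject of "vanished".
Its filler is the fronted wh-phrase "who", at word 1.
(The other dependency links word 4 to a gap after word 5.)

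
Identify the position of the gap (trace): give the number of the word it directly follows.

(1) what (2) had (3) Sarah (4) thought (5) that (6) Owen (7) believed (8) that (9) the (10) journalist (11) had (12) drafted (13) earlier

12

The displaced element is "what" (word 1).
It is linked across 2 clause boundaries (that → that).
It functions as the direct object of "drafted", so the gap sits immediately after word 12 ("drafted").
Base order: Sarah had thought that Owen believed that the journalist had drafted what earlier.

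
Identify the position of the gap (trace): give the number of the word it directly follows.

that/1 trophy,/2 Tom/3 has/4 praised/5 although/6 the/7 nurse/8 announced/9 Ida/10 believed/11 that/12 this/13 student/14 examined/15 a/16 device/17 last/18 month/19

The displaced element is "that trophy" (word 2).
It functions as the direct object of "praised", so the gap sits immediately after word 5 ("praised").
Base order: Tom has praised that trophy although the nurse announced Ida believed that this student examined a device last month.

5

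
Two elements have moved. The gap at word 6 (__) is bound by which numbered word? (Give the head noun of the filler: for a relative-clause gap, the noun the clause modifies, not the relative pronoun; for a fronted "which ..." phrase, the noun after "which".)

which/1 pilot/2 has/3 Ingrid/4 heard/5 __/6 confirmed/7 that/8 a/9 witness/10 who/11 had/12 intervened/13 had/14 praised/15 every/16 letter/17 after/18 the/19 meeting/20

2

The marked gap is the subject of "confirmed".
Its filler is the fronted wh-phrase "which pilot", at word 2.
(The other dependency links word 10 to a gap after word 11.)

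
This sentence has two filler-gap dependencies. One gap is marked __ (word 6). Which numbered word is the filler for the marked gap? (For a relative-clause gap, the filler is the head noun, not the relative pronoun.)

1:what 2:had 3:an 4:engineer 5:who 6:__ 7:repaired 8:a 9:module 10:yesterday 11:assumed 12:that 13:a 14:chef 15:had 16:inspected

4

The marked gap is inside the relative clause, the subject of "repaired".
Its filler is the head noun "engineer" (via "who"), at word 4.
(The other dependency links word 1 to a gap after word 16.)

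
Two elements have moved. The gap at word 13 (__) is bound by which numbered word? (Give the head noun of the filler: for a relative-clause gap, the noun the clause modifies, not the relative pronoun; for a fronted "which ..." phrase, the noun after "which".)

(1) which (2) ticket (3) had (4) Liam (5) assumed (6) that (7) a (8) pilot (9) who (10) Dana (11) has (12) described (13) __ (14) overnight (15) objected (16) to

8

The marked gap is inside the relative clause, the direct object of "described".
Its filler is the head noun "pilot" (via "who"), at word 8.
(The other dependency links word 2 to a gap after word 16.)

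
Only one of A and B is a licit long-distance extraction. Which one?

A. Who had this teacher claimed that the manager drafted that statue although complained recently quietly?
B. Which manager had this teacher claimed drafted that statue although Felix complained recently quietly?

In A, the wh-phrase is extracted from inside an adjunct island (introduced by "although"), which blocks movement.
In B, the extraction path crosses only that-complement boundaries, which are transparent.
So B is grammatical.

B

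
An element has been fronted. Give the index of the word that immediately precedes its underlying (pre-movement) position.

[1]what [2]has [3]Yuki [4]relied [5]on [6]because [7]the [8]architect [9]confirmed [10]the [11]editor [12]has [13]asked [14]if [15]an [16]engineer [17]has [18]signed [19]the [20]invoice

The displaced element is "what" (word 1).
It functions as the object of the preposition "on" of "relied", so the gap sits immediately after word 5 ("on").
Base order: Yuki has relied on what because the architect confirmed the editor has asked if an engineer has signed the invoice.

5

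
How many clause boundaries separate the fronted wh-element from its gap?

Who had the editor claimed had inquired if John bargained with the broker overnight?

"who" is extracted from the subject of "inquired".
Boundaries crossed, outermost first: [Ø] — 1 in total.

1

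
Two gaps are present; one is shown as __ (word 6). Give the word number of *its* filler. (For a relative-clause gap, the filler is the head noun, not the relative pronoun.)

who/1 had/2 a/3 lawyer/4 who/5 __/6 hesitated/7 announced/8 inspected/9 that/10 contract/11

The marked gap is inside the relative clause, the subject of "hesitated".
Its filler is the head noun "lawyer" (via "who"), at word 4.
(The other dependency links word 1 to a gap after word 8.)

4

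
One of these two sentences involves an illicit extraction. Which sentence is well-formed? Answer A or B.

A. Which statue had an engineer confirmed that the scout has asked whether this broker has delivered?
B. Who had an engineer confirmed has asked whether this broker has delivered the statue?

B

In A, the wh-phrase is extracted from inside a wh-island (introduced by "whether"), which blocks movement.
In B, the extraction path crosses only that-complement boundaries, which are transparent.
So B is grammatical.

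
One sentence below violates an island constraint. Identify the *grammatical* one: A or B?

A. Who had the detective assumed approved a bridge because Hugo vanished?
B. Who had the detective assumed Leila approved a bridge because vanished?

In B, the wh-phrase is extracted from inside an adjunct island (introduced by "because"), which blocks movement.
In A, the extraction path crosses only that-complement boundaries, which are transparent.
So A is grammatical.

A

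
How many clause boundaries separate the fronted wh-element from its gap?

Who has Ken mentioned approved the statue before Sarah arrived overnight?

"who" is extracted from the subject of "approved".
Boundaries crossed, outermost first: [Ø] — 1 in total.

1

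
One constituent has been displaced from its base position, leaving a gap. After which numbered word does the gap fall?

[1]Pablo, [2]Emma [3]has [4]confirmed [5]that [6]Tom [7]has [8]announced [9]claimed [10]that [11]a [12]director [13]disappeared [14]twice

The displaced element is "Pablo" (word 1).
It is linked across 2 clause boundaries (that → Ø).
It functions as the subject of "claimed", so the gap sits immediately after word 8 ("announced").
Base order: Emma has confirmed that Tom has announced that Pablo claimed that a director disappeared twice.

8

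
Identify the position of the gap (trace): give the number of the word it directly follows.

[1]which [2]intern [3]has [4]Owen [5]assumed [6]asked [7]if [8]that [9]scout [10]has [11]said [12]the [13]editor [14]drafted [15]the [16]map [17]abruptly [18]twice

The displaced element is "which intern" (word 2).
It is linked across 1 clause boundary (Ø).
It functions as the subject of "asked", so the gap sits immediately after word 5 ("assumed").
Base order: Owen has assumed that which intern asked if that scout has said the editor drafted the map abruptly twice.

5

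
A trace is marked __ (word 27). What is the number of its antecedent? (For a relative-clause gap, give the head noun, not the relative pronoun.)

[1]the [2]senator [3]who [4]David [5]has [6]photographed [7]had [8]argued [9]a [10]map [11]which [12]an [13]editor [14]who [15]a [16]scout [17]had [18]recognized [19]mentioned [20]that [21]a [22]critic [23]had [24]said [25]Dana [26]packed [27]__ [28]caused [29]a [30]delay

The gap at 27 is the object of "packed", inside a relative clause.
The relative pronoun is "which" (word 11); it is bound by the head noun immediately before it.
Its filler is the head noun "map", at word 10.

10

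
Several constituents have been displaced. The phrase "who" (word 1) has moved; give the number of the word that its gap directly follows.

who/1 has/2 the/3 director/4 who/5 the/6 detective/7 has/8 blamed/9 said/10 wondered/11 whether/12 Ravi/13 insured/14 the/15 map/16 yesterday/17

The displaced element is "who" (word 1).
It is linked across 1 clause boundary (Ø).
It functions as the subject of "wondered", so the gap sits immediately after word 10 ("said").
Base order: The director who the detective has blamed has said that who wondered whether Ravi insured the map yesterday.

10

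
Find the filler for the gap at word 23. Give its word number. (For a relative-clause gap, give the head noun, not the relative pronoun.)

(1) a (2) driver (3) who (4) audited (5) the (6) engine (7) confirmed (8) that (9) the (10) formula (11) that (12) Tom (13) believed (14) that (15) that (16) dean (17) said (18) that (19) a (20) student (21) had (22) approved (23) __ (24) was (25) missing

The gap at 23 is the object of "approved", inside a relative clause.
The relative pronoun is "that" (word 11); it is bound by the head noun immediately before it.
Its filler is the head noun "formula", at word 10.

10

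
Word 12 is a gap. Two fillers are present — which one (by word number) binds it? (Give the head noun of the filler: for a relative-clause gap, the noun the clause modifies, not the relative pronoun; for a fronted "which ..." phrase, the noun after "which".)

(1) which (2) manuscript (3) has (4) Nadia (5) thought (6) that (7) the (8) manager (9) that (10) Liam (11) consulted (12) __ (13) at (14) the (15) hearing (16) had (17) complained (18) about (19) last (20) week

The marked gap is inside the relative clause, the direct object of "consulted".
Its filler is the head noun "manager" (via "that"), at word 8.
(The other dependency links word 2 to a gap after word 18.)

8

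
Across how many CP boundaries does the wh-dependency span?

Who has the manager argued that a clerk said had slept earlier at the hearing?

2

"who" is extracted from the subject of "slept".
Boundaries crossed, outermost first: [that], [Ø] — 2 in total.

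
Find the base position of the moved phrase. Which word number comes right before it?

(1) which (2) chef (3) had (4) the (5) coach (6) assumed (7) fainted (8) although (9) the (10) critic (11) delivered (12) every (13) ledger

6

The displaced element is "which chef" (word 2).
It is linked across 1 clause boundary (Ø).
It functions as the subject of "fainted", so the gap sits immediately after word 6 ("assumed").
Base order: The coach had assumed that which chef fainted although the critic delivered every ledger.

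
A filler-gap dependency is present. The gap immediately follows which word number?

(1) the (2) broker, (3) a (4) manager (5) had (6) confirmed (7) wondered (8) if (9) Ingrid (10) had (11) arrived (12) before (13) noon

The displaced element is "the broker" (word 2).
It is linked across 1 clause boundary (Ø).
It functions as the subject of "wondered", so the gap sits immediately after word 6 ("confirmed").
Base order: A manager had confirmed that the broker wondered if Ingrid had arrived before noon.

6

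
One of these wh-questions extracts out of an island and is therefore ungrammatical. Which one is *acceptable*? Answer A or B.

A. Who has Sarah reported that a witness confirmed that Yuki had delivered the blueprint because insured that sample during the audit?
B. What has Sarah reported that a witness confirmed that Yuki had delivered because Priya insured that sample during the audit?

In A, the wh-phrase is extracted from inside an adjunct island (introduced by "because"), which blocks movement.
In B, the extraction path crosses only that-complement boundaries, which are transparent.
So B is grammatical.

B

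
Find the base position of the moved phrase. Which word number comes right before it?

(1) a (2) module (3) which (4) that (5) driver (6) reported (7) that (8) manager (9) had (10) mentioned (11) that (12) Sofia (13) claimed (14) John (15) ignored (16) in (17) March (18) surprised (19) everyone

15

The displaced element is "a module" (word 2).
It is linked across 3 clause boundaries (Ø → that → Ø).
It functions as the direct object of "ignored", so the gap sits immediately after word 15 ("ignored").
Base order: That driver reported that manager had mentioned that Sofia claimed John ignored a module in March.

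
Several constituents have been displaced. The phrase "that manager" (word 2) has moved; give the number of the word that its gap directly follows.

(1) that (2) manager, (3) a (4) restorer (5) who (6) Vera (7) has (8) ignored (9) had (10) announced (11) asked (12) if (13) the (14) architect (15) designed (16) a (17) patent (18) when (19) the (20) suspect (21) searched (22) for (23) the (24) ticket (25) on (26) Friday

The displaced element is "that manager" (word 2).
It is linked across 1 clause boundary (Ø).
It functions as the subject of "asked", so the gap sits immediately after word 10 ("announced").
Base order: A restorer who Vera has ignored had announced that that manager asked if the architect designed a patent when the suspect searched for the ticket on Friday.

10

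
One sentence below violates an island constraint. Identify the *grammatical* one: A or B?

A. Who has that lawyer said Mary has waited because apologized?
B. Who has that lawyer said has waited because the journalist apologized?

B

In A, the wh-phrase is extracted from inside an adjunct island (introduced by "because"), which blocks movement.
In B, the extraction path crosses only that-complement boundaries, which are transparent.
So B is grammatical.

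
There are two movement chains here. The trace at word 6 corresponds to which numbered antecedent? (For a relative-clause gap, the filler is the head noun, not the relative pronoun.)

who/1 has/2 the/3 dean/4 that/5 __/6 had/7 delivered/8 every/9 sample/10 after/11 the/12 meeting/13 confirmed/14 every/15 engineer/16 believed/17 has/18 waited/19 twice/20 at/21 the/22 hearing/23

4

The marked gap is inside the relative clause, the subject of "delivered".
Its filler is the head noun "dean" (via "that"), at word 4.
(The other dependency links word 1 to a gap after word 17.)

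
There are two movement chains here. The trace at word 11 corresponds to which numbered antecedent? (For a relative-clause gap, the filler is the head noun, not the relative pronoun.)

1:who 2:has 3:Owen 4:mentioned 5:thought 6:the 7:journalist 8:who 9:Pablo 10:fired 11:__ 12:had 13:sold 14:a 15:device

The marked gap is inside the relative clause, the direct object of "fired".
Its filler is the head noun "journalist" (via "who"), at word 7.
(The other dependency links word 1 to a gap after word 4.)

7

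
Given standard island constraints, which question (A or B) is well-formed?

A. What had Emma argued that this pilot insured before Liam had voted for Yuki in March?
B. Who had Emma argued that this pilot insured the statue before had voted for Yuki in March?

A

In B, the wh-phrase is extracted from inside an adjunct island (introduced by "before"), which blocks movement.
In A, the extraction path crosses only that-complement boundaries, which are transparent.
So A is grammatical.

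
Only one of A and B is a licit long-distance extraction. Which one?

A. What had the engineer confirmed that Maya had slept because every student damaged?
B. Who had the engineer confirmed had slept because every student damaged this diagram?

In A, the wh-phrase is extracted from inside an adjunct island (introduced by "because"), which blocks movement.
In B, the extraction path crosses only that-complement boundaries, which are transparent.
So B is grammatical.

B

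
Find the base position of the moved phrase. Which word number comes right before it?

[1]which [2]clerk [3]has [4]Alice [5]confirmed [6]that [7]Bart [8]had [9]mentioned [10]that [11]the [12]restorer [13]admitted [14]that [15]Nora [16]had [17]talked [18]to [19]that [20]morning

The displaced element is "which clerk" (word 2).
It is linked across 3 clause boundaries (that → that → that).
It functions as the object of the preposition "to" of "talked", so the gap sits immediately after word 18 ("to").
Base order: Alice has confirmed that Bart had mentioned that the restorer admitted that Nora had talked to which clerk that morning.

18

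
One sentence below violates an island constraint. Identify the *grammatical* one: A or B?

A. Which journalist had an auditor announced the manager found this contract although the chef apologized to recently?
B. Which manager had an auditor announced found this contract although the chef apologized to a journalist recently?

B

In A, the wh-phrase is extracted from inside an adjunct island (introduced by "although"), which blocks movement.
In B, the extraction path crosses only that-complement boundaries, which are transparent.
So B is grammatical.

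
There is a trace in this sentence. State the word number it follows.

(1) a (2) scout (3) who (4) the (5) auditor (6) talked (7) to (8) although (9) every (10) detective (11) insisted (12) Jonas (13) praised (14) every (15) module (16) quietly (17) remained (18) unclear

The displaced element is "a scout" (word 2).
It functions as the object of the preposition "to" of "talked", so the gap sits immediately after word 7 ("to").
Base order: The auditor talked to a scout although every detective insisted Jonas praised every module quietly.

7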